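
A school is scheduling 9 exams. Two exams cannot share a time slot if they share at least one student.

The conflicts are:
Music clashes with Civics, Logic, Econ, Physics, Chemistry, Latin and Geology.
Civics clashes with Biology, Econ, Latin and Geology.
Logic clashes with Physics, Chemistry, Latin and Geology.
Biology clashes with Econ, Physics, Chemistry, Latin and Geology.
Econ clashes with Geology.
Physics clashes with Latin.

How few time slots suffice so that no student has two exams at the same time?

Civics, Biology, Econ, Geology pairwise conflict, so at least 4 time slots are needed.
4 time slots suffice: Music=1, Civics=2, Logic=2, Biology=1, Econ=4, Physics=4, Chemistry=3, Latin=3, Geology=3. Each listed conflict is separated.

4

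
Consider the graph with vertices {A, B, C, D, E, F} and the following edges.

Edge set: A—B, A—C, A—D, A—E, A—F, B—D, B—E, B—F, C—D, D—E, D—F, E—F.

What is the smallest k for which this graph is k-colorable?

A, B, D, E, F are pairwise adjacent (a clique of size 5), so at least 5 colors are needed.
5 colors suffice: color red → {A}; color blue → {D}; color green → {C, E}; color yellow → {B}; color purple → {F}. Each edge has distinct colors on its endpoints.

5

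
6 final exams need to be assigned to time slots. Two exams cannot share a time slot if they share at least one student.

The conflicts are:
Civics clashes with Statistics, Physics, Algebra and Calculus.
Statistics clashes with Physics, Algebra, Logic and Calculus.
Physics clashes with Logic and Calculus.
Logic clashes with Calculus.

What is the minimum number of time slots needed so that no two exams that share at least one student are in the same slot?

Statistics, Physics, Logic, Calculus are mutually in conflict, so at least 4 time slots are needed.
A valid assignment using 4 time slots: Civics=3, Statistics=1, Physics=2, Algebra=2, Logic=3, Calculus=4. Every pair that conflicts lands in different time slots.

4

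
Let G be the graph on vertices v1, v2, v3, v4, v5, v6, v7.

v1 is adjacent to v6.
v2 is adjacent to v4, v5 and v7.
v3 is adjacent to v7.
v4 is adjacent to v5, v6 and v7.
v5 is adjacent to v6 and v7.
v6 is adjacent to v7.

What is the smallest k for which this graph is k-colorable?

4

v2, v4, v5, v7 form a clique, so at least 4 colors are needed.
4 colors suffice: color 1 → {v1, v7}; color 2 → {v3, v5}; color 3 → {v2, v6}; color 4 → {v4}. Each edge has distinct colors on its endpoints.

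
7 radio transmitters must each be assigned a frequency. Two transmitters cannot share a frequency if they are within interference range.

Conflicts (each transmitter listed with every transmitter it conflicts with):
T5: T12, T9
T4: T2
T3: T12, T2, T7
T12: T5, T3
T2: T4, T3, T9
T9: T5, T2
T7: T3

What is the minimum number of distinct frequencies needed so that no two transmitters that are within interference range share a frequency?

3

The cycle T9-T5-T12-T3-T2-T9 has odd length 5, so it cannot be 2-colored; at least 3 frequencies are needed.
3 frequencies suffice: frequency 1 → {T12, T2, T7}; frequency 2 → {T4, T3, T9}; frequency 3 → {T5}. No two conflicting transmitters share a frequency.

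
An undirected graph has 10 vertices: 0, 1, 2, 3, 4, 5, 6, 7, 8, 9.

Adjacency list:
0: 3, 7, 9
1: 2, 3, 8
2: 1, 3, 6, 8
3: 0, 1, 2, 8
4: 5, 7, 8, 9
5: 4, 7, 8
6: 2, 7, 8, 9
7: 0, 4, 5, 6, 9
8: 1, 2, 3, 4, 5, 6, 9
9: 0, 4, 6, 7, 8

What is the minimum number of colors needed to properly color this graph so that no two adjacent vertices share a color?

1, 2, 3, 8 are pairwise adjacent (a clique of size 4), so at least 4 colors are needed.
4 colors suffice: color a → {7, 8}; color b → {3, 5, 9}; color c → {0, 1, 4, 6}; color d → {2}. Each edge has distinct colors on its endpoints.

4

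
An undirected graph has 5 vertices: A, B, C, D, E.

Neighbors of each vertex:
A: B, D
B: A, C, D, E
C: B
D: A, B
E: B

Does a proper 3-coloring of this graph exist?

Yes

The chromatic number is 3. A, B, D are mutually adjacent, so at least 3 colors are needed.
3 colors suffice: color red → {B}; color blue → {C, D, E}; color green → {A}.
That is already a proper 3-coloring.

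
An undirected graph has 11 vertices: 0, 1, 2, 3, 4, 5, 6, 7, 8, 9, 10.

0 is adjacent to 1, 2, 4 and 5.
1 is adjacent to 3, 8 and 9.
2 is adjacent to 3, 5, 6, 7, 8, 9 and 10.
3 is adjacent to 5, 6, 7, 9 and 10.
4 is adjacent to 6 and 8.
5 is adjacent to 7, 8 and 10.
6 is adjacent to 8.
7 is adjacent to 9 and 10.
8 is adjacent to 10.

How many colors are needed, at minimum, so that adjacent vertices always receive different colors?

2, 3, 5, 7, 10 are pairwise adjacent (a clique of size 5), so at least 5 colors are needed.
5 colors suffice: color a → {1, 2, 4}; color b → {0, 3, 8}; color c → {5, 6, 9}; color d → {10}; color e → {7}. Every edge joins two different colors.

5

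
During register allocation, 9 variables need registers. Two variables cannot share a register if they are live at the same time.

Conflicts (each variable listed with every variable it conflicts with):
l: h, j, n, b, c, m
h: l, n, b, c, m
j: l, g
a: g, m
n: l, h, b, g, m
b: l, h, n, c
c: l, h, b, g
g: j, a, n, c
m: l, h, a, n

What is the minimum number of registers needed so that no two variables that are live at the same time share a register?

l, h, n, m pairwise conflict, so at least 4 registers are needed.
4 registers suffice: register 1 → {l, g}; register 2 → {j, a, n, c}; register 3 → {h}; register 4 → {b, m}. Each listed conflict is separated.

4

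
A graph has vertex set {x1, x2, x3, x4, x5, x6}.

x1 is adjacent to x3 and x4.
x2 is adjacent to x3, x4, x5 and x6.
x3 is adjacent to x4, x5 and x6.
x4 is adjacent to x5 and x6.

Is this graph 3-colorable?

x2, x3, x4, x6 form a clique, so at least 4 colors are needed.
So 3 colors are not enough.

No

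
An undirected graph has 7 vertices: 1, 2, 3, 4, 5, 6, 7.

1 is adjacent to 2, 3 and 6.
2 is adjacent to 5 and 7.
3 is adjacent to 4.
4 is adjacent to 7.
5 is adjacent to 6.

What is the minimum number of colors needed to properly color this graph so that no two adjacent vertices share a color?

3

The cycle 1-2-7-4-3-1 has odd length 5, so it cannot be 2-colored; at least 3 colors are needed.
3 colors suffice: color red → {2, 3, 6}; color blue → {1, 5, 7}; color green → {4}. Every edge joins two different colors.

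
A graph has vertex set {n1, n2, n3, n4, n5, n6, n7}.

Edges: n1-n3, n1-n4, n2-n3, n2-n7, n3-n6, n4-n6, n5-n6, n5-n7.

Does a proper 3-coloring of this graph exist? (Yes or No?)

The chromatic number is 3. The cycle n3-n6-n5-n7-n2-n3 has odd length 5, so it cannot be 2-colored; at least 3 colors are needed.
One proper 3-coloring: n1=2, n2=2, n3=1, n4=1, n5=1, n6=2, n7=3.
That is already a proper 3-coloring.

Yes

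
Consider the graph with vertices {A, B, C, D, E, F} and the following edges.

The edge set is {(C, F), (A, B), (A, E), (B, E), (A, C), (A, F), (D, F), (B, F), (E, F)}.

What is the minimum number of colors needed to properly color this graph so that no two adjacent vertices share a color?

A, B, E, F are pairwise adjacent (a clique of size 4), so at least 4 colors are needed.
4 colors suffice: A=2, B=4, C=3, D=2, E=3, F=1. Each edge has distinct colors on its endpoints.

4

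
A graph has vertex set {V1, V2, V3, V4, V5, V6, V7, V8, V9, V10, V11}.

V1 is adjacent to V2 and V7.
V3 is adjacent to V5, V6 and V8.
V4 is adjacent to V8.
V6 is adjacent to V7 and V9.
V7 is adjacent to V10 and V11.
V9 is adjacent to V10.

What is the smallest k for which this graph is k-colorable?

V1 and V2 are adjacent, so at least 2 colors are needed.
2 colors suffice: color red → {V2, V3, V4, V7, V9}; color blue → {V1, V5, V6, V8, V10, V11}. No two adjacent vertices share a color.

2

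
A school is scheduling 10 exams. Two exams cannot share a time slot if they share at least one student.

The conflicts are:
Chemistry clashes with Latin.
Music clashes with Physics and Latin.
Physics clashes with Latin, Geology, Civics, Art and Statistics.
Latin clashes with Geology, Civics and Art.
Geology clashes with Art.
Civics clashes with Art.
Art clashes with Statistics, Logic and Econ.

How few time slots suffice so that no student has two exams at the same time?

4

Physics, Latin, Geology, Art all conflict with each other, so at least 4 time slots are needed.
A valid assignment using 4 time slots: Chemistry=1, Music=1, Physics=3, Latin=2, Geology=4, Civics=4, Art=1, Statistics=2, Logic=2, Econ=2. No two conflicting exams share a time slot.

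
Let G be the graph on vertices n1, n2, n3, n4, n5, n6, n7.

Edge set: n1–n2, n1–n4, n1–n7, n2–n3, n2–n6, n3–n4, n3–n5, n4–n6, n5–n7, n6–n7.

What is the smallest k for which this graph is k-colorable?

3

The cycle n5-n3-n4-n1-n7-n5 has odd length 5, so it cannot be 2-colored; at least 3 colors are needed.
3 colors suffice: color 1 → {n2, n4, n7}; color 2 → {n1, n3, n6}; color 3 → {n5}. Every edge joins two different colors.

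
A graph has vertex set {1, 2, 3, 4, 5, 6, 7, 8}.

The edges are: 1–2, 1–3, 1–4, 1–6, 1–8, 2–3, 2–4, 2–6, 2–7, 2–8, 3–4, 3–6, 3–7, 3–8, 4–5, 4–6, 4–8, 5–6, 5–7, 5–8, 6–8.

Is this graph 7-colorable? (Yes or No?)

Yes

The chromatic number is 6. 1, 2, 3, 4, 6, 8 are pairwise adjacent (a clique of size 6), so at least 6 colors are needed.
6 colors suffice: color a → {2, 5}; color b → {3}; color c → {6, 7}; color d → {4}; color e → {8}; color f → {1}.
Since 7 ≥ 6, a proper 7-coloring certainly exists.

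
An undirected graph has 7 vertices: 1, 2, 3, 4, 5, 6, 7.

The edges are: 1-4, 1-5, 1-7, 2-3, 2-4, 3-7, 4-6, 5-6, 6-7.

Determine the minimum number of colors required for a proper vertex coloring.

The cycle 7-1-4-2-3-7 has odd length 5, so it cannot be 2-colored; at least 3 colors are needed.
A valid assignment using 3 colors: 1=b, 2=b, 3=c, 4=a, 5=a, 6=b, 7=a. Each edge has distinct colors on its endpoints.

3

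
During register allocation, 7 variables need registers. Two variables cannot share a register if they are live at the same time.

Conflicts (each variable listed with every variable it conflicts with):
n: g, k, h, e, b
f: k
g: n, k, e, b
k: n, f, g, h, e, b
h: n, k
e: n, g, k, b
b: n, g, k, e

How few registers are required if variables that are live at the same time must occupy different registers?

5

n, g, k, e, b all conflict with each other, so at least 5 registers are needed.
5 registers suffice: n=2, f=2, g=5, k=1, h=3, e=3, b=4. No two conflicting variables share a register.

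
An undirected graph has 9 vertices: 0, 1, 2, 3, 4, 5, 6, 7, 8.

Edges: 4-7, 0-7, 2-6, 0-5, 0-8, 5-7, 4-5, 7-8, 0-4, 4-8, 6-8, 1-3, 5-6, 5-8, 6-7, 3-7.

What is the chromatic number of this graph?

5

0, 4, 5, 7, 8 are mutually adjacent (a clique of size 5), so at least 5 colors are needed.
5 colors suffice: color red → {1, 2, 7}; color blue → {3, 8}; color green → {5}; color yellow → {0, 6}; color purple → {4}. Each edge has distinct colors on its endpoints.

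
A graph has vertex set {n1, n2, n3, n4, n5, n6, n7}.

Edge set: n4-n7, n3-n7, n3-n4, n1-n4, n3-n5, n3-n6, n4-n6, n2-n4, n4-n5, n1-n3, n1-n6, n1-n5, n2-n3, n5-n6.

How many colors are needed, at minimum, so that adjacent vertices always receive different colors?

n1, n3, n4, n5, n6 are mutually adjacent (a clique of size 5), so at least 5 colors are needed.
One proper 5-coloring: n1=G, n2=G, n3=B, n4=R, n5=P, n6=Y, n7=G. No two adjacent vertices share a color.

5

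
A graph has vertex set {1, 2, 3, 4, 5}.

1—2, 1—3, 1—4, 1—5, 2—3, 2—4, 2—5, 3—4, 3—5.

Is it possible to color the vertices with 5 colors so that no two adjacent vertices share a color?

Yes

The chromatic number is 4. 1, 2, 3, 5 are pairwise adjacent (a clique of size 4), so at least 4 colors are needed.
4 colors suffice: 1=a, 2=b, 3=c, 4=d, 5=d.
Since 5 ≥ 4, a proper 5-coloring certainly exists.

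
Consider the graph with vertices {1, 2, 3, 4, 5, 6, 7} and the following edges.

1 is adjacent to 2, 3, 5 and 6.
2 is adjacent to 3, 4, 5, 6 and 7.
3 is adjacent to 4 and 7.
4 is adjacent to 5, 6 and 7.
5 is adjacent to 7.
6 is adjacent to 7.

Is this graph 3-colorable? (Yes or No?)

2, 4, 5, 7 are mutually adjacent (a clique of size 4), so at least 4 colors are needed.
So 3 colors are not enough.

No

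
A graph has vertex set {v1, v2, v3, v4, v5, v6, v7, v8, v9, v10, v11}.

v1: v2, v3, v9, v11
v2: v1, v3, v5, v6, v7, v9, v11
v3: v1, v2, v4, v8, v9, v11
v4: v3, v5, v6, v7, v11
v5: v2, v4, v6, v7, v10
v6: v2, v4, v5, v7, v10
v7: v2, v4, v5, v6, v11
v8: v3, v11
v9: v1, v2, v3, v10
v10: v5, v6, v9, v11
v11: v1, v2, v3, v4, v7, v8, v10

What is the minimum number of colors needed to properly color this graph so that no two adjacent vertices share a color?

v4, v5, v6, v7 are pairwise adjacent (a clique of size 4), so at least 4 colors are needed.
4 colors suffice: color red → {v5, v9, v11}; color blue → {v2, v4, v8, v10}; color green → {v3, v6}; color yellow → {v1, v7}. Every edge joins two different colors.

4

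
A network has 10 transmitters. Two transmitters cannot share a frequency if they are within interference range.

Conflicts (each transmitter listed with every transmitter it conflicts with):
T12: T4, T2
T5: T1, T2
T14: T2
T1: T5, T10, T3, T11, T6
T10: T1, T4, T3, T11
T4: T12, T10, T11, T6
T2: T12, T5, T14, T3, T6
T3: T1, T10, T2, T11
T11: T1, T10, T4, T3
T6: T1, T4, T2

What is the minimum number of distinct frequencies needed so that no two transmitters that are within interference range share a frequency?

T1, T10, T3, T11 pairwise conflict, so at least 4 frequencies are needed.
4 frequencies suffice: frequency 1 → {T1, T4, T2}; frequency 2 → {T12, T5, T14, T11, T6}; frequency 3 → {T10}; frequency 4 → {T3}. No two conflicting transmitters share a frequency.

4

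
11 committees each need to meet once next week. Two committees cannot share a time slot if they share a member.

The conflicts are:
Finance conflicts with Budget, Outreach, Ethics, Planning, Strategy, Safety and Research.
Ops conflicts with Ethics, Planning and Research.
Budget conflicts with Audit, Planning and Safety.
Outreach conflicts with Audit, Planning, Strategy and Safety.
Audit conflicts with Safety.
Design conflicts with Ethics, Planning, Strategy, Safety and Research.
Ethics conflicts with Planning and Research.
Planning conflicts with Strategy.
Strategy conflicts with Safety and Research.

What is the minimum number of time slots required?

Finance, Outreach, Strategy, Safety pairwise conflict, so at least 4 time slots are needed.
4 time slots suffice: time slot 1 → {Finance, Ops, Audit, Design}; time slot 2 → {Planning, Safety, Research}; time slot 3 → {Budget, Ethics, Strategy}; time slot 4 → {Outreach}. Every pair that conflicts lands in different time slots.

4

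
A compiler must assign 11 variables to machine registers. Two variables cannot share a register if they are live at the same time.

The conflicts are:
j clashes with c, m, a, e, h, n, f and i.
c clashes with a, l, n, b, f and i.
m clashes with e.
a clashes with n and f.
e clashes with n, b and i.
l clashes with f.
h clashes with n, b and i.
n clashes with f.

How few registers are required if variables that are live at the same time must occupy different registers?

5

j, c, a, n, f pairwise conflict, so at least 5 registers are needed.
5 registers suffice: register 1 → {j, l, b}; register 2 → {c, e, h}; register 3 → {m, n, i}; register 4 → {f}; register 5 → {a}. Every pair that conflicts lands in different registers.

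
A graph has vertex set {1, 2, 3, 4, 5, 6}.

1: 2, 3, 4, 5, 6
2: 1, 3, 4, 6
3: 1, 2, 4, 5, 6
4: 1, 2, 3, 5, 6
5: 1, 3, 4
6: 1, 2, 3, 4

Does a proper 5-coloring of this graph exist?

The chromatic number is 5. 1, 2, 3, 4, 6 form a clique, so at least 5 colors are needed.
5 colors suffice: color red → {3}; color blue → {1}; color green → {4}; color yellow → {2, 5}; color purple → {6}.
That is already a proper 5-coloring.

Yes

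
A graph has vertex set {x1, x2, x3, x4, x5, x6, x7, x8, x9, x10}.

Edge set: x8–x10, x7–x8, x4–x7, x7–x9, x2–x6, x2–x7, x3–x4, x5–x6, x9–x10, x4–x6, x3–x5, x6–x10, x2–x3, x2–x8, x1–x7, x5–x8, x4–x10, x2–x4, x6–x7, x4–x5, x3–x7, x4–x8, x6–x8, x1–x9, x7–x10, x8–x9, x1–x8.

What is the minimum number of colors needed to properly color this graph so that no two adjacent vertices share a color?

5

x4, x6, x7, x8, x10 are mutually adjacent (a clique of size 5), so at least 5 colors are needed.
5 colors suffice: color 1 → {x5, x7}; color 2 → {x3, x8}; color 3 → {x4, x9}; color 4 → {x1, x6}; color 5 → {x2, x10}. No two adjacent vertices share a color.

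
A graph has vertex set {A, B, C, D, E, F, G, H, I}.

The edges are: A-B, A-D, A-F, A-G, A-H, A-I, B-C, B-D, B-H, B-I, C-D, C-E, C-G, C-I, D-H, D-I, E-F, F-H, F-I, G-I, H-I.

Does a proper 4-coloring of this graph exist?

A, B, D, H, I are pairwise adjacent (a clique of size 5), so at least 5 colors are needed.
So 4 colors are not enough.

No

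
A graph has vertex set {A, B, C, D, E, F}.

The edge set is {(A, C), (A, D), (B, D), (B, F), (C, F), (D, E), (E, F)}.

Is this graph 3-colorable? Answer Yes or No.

The chromatic number is 3. The cycle D-E-F-C-A-D has odd length 5, so it cannot be 2-colored; at least 3 colors are needed.
3 colors suffice: color 1 → {D, F}; color 2 → {A, B, E}; color 3 → {C}.
That is already a proper 3-coloring.

Yes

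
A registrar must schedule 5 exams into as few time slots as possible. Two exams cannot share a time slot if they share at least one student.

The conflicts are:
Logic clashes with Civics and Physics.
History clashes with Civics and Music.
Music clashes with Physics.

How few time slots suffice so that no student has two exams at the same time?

The cycle History-Civics-Logic-Physics-Music-History has odd length 5, so it cannot be 2-colored; at least 3 time slots are needed.
Using 3 time slots: Logic=1, History=3, Civics=2, Music=1, Physics=2. Each listed conflict is separated.

3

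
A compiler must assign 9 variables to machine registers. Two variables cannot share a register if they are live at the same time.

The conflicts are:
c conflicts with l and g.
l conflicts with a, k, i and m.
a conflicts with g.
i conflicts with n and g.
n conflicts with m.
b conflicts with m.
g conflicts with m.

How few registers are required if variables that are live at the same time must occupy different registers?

2

c and l conflict, so at least 2 registers are needed.
2 registers suffice: register 1 → {l, n, b, g}; register 2 → {c, a, k, i, m}. Each listed conflict is separated.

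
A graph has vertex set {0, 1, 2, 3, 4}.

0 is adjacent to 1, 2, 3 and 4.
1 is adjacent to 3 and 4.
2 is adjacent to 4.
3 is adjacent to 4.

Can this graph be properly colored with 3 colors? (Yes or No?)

No

0, 1, 3, 4 are pairwise adjacent (a clique of size 4), so at least 4 colors are needed.
So 3 colors are not enough.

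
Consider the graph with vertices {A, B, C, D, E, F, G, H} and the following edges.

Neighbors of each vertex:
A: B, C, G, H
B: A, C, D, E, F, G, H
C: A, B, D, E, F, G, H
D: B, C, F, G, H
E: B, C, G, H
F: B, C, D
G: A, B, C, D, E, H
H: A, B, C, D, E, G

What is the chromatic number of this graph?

B, C, D, G, H are pairwise adjacent (a clique of size 5), so at least 5 colors are needed.
5 colors suffice: A=5, B=2, C=1, D=5, E=5, F=3, G=4, H=3. No two adjacent vertices share a color.

5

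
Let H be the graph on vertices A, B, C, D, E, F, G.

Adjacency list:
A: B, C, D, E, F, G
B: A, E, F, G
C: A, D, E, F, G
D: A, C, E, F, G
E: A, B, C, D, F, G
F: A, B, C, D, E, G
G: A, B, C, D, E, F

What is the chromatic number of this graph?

6

A, C, D, E, F, G are pairwise adjacent (a clique of size 6), so at least 6 colors are needed.
6 colors suffice: color 1 → {G}; color 2 → {E}; color 3 → {A}; color 4 → {F}; color 5 → {B, D}; color 6 → {C}. No two adjacent vertices share a color.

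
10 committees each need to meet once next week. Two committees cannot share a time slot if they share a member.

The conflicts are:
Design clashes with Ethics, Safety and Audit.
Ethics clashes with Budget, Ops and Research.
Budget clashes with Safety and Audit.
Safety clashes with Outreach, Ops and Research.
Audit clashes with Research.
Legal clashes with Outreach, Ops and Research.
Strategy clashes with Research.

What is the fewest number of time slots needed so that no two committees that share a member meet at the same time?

Audit and Research conflict, so at least 2 time slots are needed.
2 time slots suffice: Design=1, Ethics=2, Budget=1, Safety=2, Audit=2, Legal=2, Outreach=1, Ops=1, Strategy=2, Research=1. No two conflicting committees share a time slot.

2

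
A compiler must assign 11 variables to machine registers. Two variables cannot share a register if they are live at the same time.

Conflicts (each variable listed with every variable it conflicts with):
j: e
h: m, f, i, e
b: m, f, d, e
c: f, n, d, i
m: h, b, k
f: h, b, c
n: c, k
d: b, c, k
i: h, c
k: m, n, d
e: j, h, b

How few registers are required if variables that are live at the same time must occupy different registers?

c and i conflict, so at least 2 registers are needed.
A valid assignment using 2 registers: j=1, h=1, b=1, c=1, m=2, f=2, n=2, d=2, i=2, k=1, e=2. Each listed conflict is separated.

2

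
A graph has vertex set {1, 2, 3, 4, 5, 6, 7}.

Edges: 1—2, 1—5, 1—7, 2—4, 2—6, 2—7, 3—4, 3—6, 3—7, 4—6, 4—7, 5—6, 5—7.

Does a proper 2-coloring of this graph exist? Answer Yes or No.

No

3, 4, 6 form a triangle, so at least 3 colors are needed.
So 2 colors are not enough.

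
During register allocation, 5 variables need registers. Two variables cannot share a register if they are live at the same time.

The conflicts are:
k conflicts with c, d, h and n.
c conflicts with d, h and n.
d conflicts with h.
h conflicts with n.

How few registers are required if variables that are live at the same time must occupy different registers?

k, c, d, h pairwise conflict, so at least 4 registers are needed.
4 registers suffice: register 1 → {h}; register 2 → {c}; register 3 → {k}; register 4 → {d, n}. Every pair that conflicts lands in different registers.

4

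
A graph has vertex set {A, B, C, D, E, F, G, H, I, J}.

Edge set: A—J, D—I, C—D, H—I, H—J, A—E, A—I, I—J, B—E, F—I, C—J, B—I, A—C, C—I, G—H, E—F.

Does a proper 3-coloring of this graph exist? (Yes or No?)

No

A, C, I, J are pairwise adjacent (a clique of size 4), so at least 4 colors are needed.
So 3 colors are not enough.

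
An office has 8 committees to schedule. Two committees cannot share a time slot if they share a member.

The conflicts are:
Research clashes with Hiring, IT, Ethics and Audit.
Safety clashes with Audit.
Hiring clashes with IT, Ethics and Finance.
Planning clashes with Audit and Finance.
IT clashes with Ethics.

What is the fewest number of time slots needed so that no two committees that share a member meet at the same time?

4

Research, Hiring, IT, Ethics pairwise conflict, so at least 4 time slots are needed.
Using 4 time slots: Research=1, Safety=1, Hiring=2, Planning=1, IT=4, Ethics=3, Audit=2, Finance=3. Every pair that conflicts lands in different time slots.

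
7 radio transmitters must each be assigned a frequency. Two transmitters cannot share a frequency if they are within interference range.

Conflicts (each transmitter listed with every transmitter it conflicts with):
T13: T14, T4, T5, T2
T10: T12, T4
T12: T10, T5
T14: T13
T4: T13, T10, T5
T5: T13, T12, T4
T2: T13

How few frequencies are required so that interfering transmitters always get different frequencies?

T13, T4, T5 are mutually in conflict, so at least 3 frequencies are needed.
Using 3 frequencies: T13=1, T10=1, T12=2, T14=2, T4=2, T5=3, T2=2. No two conflicting transmitters share a frequency.

3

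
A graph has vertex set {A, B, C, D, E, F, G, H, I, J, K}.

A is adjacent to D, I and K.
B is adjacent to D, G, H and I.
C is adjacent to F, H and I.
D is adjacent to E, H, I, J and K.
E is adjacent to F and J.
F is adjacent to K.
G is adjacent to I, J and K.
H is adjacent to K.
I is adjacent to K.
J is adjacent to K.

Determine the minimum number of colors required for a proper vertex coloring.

A, D, I, K are pairwise adjacent (a clique of size 4), so at least 4 colors are needed.
4 colors suffice: color red → {D, F, G}; color blue → {B, C, E, K}; color green → {H, I, J}; color yellow → {A}. Every edge joins two different colors.

4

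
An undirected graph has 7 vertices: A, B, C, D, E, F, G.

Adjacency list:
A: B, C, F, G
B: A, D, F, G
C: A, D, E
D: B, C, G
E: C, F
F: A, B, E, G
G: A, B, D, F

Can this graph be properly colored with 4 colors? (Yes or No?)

The chromatic number is 4. A, B, F, G are mutually adjacent (a clique of size 4), so at least 4 colors are needed.
One proper 4-coloring: A=2, B=3, C=3, D=1, E=2, F=1, G=4.
That is already a proper 4-coloring.

Yes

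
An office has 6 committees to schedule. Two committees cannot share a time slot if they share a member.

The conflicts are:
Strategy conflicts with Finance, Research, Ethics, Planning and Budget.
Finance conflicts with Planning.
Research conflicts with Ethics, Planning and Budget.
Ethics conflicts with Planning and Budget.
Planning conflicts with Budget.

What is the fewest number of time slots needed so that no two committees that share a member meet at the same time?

Strategy, Research, Ethics, Planning, Budget pairwise conflict, so at least 5 time slots are needed.
5 time slots suffice: time slot 1 → {Strategy}; time slot 2 → {Planning}; time slot 3 → {Finance, Budget}; time slot 4 → {Research}; time slot 5 → {Ethics}. No two conflicting committees share a time slot.

5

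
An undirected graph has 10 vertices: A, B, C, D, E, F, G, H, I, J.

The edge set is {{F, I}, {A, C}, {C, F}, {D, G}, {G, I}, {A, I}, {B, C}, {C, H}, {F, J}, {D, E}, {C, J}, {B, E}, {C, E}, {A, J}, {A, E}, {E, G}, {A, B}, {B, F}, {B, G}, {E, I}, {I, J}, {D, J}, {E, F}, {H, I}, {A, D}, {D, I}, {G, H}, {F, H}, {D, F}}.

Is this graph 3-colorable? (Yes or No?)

D, E, F, I are mutually adjacent (a clique of size 4), so at least 4 colors are needed.
So 3 colors are not enough.

No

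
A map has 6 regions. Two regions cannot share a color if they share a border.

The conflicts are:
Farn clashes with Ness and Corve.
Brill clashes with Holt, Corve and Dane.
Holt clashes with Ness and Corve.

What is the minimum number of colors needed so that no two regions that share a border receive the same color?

3

Brill, Holt, Corve pairwise conflict, so at least 3 colors are needed.
3 colors suffice: Farn=1, Brill=1, Holt=3, Ness=2, Corve=2, Dane=2. Each listed conflict is separated.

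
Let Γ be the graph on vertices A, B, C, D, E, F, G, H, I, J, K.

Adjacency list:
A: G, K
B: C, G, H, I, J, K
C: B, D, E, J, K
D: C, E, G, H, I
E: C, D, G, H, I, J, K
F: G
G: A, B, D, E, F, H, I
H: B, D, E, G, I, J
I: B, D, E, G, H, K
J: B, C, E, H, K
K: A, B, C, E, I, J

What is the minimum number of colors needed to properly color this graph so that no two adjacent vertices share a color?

D, E, G, H, I are pairwise adjacent (a clique of size 5), so at least 5 colors are needed.
One proper 5-coloring: A=2, B=2, C=3, D=5, E=2, F=2, G=1, H=4, I=3, J=5, K=1. No two adjacent vertices share a color.

5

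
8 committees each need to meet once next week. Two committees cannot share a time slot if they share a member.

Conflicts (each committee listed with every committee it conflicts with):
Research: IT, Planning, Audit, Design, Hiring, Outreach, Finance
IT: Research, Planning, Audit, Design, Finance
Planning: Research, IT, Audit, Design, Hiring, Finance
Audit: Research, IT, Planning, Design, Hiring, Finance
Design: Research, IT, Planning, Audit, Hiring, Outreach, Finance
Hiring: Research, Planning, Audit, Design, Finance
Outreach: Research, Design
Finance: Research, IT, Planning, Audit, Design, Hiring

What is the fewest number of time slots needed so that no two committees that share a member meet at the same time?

Research, IT, Planning, Audit, Design, Finance pairwise conflict, so at least 6 time slots are needed.
A valid assignment using 6 time slots: Research=2, IT=6, Planning=4, Audit=5, Design=1, Hiring=6, Outreach=3, Finance=3. Every pair that conflicts lands in different time slots.

6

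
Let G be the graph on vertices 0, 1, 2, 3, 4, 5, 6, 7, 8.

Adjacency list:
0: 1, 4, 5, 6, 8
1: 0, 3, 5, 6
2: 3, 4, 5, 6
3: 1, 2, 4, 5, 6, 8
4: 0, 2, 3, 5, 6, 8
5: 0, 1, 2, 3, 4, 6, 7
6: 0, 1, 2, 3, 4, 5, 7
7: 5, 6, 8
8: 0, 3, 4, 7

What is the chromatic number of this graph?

5

2, 3, 4, 5, 6 are mutually adjacent (a clique of size 5), so at least 5 colors are needed.
One proper 5-coloring: 0=d, 1=c, 2=e, 3=d, 4=c, 5=a, 6=b, 7=c, 8=a. Every edge joins two different colors.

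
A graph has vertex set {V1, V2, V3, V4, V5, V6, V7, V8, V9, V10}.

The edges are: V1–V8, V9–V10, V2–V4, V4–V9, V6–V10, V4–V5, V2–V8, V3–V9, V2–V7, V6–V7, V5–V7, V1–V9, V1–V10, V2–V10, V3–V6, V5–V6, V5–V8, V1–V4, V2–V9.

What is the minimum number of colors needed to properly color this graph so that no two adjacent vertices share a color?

3

V2, V9, V10 are pairwise adjacent, so at least 3 colors are needed.
3 colors suffice: V1=blue, V2=blue, V3=green, V4=green, V5=red, V6=blue, V7=green, V8=green, V9=red, V10=green. No two adjacent vertices share a color.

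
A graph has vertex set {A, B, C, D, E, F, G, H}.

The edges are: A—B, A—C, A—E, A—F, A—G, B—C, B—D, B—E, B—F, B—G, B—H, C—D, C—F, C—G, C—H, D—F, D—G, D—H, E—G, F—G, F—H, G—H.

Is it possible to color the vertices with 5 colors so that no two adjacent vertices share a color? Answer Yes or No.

B, C, D, F, G, H are pairwise adjacent (a clique of size 6), so at least 6 colors are needed.
So 5 colors are not enough.

No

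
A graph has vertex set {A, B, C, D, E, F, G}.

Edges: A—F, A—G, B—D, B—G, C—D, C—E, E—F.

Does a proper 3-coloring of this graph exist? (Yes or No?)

The chromatic number is 3. The cycle F-A-G-B-D-C-E-F has odd length 7, so it cannot be 2-colored; at least 3 colors are needed.
3 colors suffice: color red → {A, B, C}; color blue → {D, F, G}; color green → {E}.
That is already a proper 3-coloring.

Yes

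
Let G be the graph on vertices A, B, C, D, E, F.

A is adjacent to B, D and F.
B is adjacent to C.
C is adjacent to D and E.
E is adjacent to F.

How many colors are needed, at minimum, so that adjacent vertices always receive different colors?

3

The cycle A-D-C-E-F-A has odd length 5, so it cannot be 2-colored; at least 3 colors are needed.
3 colors suffice: A=red, B=blue, C=red, D=blue, E=blue, F=green. Each edge has distinct colors on its endpoints.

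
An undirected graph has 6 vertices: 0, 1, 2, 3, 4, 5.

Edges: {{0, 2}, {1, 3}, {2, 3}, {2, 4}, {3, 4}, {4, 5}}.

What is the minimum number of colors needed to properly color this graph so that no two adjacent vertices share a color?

3

2, 3, 4 are pairwise adjacent, so at least 3 colors are needed.
3 colors suffice: color red → {1, 2, 5}; color blue → {0, 3}; color green → {4}. Each edge has distinct colors on its endpoints.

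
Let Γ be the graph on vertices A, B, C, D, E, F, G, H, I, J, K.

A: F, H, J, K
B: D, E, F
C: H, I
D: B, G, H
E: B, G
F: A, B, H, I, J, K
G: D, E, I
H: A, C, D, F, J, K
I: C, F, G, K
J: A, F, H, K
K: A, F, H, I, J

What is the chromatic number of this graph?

A, F, H, J, K form a clique, so at least 5 colors are needed.
5 colors suffice: color 1 → {B, H, I}; color 2 → {C, D, E, F}; color 3 → {G, K}; color 4 → {A}; color 5 → {J}. No two adjacent vertices share a color.

5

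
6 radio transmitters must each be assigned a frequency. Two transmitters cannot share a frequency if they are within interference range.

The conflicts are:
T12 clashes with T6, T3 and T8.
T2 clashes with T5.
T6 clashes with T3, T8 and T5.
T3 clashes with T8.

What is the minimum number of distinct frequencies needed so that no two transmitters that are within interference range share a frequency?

T12, T6, T3, T8 pairwise conflict, so at least 4 frequencies are needed.
4 frequencies suffice: frequency 1 → {T2, T6}; frequency 2 → {T12, T5}; frequency 3 → {T8}; frequency 4 → {T3}. Every pair that conflicts lands in different frequencies.

4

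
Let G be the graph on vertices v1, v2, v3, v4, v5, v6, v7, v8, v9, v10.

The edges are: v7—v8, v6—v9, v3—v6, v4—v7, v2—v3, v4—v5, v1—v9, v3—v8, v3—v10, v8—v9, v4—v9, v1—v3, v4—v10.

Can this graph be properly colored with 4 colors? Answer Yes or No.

Yes

The chromatic number is 3. The cycle v3-v10-v4-v7-v8-v3 has odd length 5, so it cannot be 2-colored; at least 3 colors are needed.
3 colors suffice: v1=3, v2=2, v3=1, v4=1, v5=2, v6=3, v7=2, v8=3, v9=2, v10=2.
Since 4 ≥ 3, a proper 4-coloring certainly exists.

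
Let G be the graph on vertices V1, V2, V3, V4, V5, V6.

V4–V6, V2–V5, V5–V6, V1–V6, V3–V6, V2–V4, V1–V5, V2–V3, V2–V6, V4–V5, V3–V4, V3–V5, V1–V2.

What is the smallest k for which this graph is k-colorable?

V2, V3, V4, V5, V6 are pairwise adjacent (a clique of size 5), so at least 5 colors are needed.
A valid assignment using 5 colors: V1=Y, V2=R, V3=P, V4=Y, V5=G, V6=B. No two adjacent vertices share a color.

5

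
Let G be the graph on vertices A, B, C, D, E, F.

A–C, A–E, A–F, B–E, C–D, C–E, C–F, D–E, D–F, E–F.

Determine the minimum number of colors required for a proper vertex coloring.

4

C, D, E, F are mutually adjacent (a clique of size 4), so at least 4 colors are needed.
4 colors suffice: color 1 → {E}; color 2 → {B, F}; color 3 → {C}; color 4 → {A, D}. Every edge joins two different colors.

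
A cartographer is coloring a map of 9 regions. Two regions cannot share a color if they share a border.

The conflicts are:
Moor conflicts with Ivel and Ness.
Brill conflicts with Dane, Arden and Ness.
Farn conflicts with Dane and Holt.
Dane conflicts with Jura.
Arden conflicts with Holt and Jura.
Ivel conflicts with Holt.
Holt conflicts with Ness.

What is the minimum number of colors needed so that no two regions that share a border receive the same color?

The cycle Ness-Brill-Dane-Farn-Holt-Ness has odd length 5, so it cannot be 2-colored; at least 3 colors are needed.
3 colors suffice: color 1 → {Moor, Dane, Holt}; color 2 → {Brill, Farn, Ivel, Jura}; color 3 → {Arden, Ness}. Every pair that conflicts lands in different colors.

3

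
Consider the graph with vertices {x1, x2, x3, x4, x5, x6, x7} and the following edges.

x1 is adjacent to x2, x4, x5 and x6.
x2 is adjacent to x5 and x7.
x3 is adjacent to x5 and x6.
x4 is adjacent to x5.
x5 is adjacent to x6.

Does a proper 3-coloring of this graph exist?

The chromatic number is 3. x1, x2, x5 are pairwise adjacent, so at least 3 colors are needed.
3 colors suffice: color 1 → {x5, x7}; color 2 → {x1, x3}; color 3 → {x2, x4, x6}.
That is already a proper 3-coloring.

Yes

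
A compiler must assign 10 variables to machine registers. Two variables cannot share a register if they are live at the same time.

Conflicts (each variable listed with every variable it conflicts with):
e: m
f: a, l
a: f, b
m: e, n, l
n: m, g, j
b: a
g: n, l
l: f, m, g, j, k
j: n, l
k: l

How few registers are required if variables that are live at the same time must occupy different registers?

n and g conflict, so at least 2 registers are needed.
2 registers suffice: register 1 → {e, a, n, l}; register 2 → {f, m, b, g, j, k}. No two conflicting variables share a register.

2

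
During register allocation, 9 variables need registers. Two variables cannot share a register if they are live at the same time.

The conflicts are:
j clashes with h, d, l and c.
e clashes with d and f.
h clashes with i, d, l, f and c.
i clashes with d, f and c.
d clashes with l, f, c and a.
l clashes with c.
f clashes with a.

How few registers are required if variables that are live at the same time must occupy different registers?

j, h, d, l, c pairwise conflict, so at least 5 registers are needed.
5 registers suffice: j=5, e=2, h=2, i=4, d=1, l=4, f=3, c=3, a=2. Each listed conflict is separated.

5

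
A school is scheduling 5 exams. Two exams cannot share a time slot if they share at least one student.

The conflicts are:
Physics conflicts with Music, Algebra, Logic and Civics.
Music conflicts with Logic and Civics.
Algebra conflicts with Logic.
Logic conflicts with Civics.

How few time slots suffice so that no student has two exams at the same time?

4

Physics, Music, Logic, Civics all conflict with each other, so at least 4 time slots are needed.
4 time slots suffice: time slot 1 → {Logic}; time slot 2 → {Physics}; time slot 3 → {Algebra, Civics}; time slot 4 → {Music}. No two conflicting exams share a time slot.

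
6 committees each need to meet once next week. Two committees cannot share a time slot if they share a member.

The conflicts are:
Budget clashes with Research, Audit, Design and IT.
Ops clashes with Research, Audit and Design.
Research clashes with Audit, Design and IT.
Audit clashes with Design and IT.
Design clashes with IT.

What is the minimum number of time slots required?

5

Budget, Research, Audit, Design, IT pairwise conflict, so at least 5 time slots are needed.
5 time slots suffice: time slot 1 → {Design}; time slot 2 → {Audit}; time slot 3 → {Research}; time slot 4 → {Budget, Ops}; time slot 5 → {IT}. Each listed conflict is separated.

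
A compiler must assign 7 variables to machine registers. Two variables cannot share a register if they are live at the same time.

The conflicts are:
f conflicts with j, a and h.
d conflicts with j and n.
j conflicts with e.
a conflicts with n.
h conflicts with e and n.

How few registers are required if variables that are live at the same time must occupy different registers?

The cycle e-j-d-n-h-e has odd length 5, so it cannot be 2-colored; at least 3 registers are needed.
A valid assignment using 3 registers: f=2, d=3, j=1, a=1, h=1, e=2, n=2. No two conflicting variables share a register.

3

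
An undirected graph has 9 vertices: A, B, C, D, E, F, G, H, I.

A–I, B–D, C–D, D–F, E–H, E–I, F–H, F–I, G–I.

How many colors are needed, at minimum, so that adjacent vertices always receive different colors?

2

B and D are adjacent, so at least 2 colors are needed.
One proper 2-coloring: A=blue, B=blue, C=blue, D=red, E=blue, F=blue, G=blue, H=red, I=red. Every edge joins two different colors.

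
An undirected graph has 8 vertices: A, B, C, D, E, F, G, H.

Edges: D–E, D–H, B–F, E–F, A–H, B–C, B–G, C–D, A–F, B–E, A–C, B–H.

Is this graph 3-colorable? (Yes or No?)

Yes

The chromatic number is 3. B, E, F are pairwise adjacent, so at least 3 colors are needed.
3 colors suffice: color red → {A, B, D}; color blue → {C, E, G, H}; color green → {F}.
That is already a proper 3-coloring.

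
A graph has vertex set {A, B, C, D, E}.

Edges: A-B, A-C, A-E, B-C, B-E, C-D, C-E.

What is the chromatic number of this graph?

A, B, C, E form a clique, so at least 4 colors are needed.
4 colors suffice: A=2, B=3, C=1, D=2, E=4. Each edge has distinct colors on its endpoints.

4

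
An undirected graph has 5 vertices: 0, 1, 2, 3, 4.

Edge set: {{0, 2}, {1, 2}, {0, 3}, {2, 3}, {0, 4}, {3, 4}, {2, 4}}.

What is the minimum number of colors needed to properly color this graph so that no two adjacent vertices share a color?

0, 2, 3, 4 are pairwise adjacent (a clique of size 4), so at least 4 colors are needed.
4 colors suffice: color red → {2}; color blue → {1, 4}; color green → {0}; color yellow → {3}. Every edge joins two different colors.

4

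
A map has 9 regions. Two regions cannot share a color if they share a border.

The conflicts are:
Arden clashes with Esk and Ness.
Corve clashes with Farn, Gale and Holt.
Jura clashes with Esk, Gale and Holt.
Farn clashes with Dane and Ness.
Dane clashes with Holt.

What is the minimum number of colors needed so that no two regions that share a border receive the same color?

3

The cycle Farn-Corve-Gale-Jura-Esk-Arden-Ness-Farn has odd length 7, so it cannot be 2-colored; at least 3 colors are needed.
One proper 3-coloring: Arden=3, Corve=1, Jura=1, Farn=2, Esk=2, Dane=1, Gale=2, Holt=2, Ness=1. Every pair that conflicts lands in different colors.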